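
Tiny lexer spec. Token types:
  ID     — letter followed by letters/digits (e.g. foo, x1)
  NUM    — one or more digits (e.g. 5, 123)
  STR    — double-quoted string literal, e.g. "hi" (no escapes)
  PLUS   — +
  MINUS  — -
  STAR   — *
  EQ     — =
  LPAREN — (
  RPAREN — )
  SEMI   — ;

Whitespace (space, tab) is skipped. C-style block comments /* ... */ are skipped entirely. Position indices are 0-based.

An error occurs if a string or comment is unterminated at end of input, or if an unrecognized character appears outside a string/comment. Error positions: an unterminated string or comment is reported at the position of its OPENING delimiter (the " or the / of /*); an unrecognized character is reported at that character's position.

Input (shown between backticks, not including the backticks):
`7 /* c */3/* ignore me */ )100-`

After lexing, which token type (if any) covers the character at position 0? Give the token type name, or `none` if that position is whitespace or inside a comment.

Answer: NUM

Derivation:
pos=0: emit NUM '7' (now at pos=1)
pos=2: enter COMMENT mode (saw '/*')
exit COMMENT mode (now at pos=9)
pos=9: emit NUM '3' (now at pos=10)
pos=10: enter COMMENT mode (saw '/*')
exit COMMENT mode (now at pos=25)
pos=26: emit RPAREN ')'
pos=27: emit NUM '100' (now at pos=30)
pos=30: emit MINUS '-'
DONE. 5 tokens: [NUM, NUM, RPAREN, NUM, MINUS]
Position 0: char is '7' -> NUM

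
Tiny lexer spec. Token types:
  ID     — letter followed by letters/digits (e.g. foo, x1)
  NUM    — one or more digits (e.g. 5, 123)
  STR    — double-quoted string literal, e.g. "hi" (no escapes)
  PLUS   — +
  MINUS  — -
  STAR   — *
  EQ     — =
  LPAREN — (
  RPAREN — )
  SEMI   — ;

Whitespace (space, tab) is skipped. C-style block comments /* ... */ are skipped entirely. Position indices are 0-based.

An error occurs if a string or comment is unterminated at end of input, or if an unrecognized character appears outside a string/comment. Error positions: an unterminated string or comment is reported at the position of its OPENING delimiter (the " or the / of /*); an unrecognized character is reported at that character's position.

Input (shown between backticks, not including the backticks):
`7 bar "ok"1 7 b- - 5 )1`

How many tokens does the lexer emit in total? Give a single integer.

pos=0: emit NUM '7' (now at pos=1)
pos=2: emit ID 'bar' (now at pos=5)
pos=6: enter STRING mode
pos=6: emit STR "ok" (now at pos=10)
pos=10: emit NUM '1' (now at pos=11)
pos=12: emit NUM '7' (now at pos=13)
pos=14: emit ID 'b' (now at pos=15)
pos=15: emit MINUS '-'
pos=17: emit MINUS '-'
pos=19: emit NUM '5' (now at pos=20)
pos=21: emit RPAREN ')'
pos=22: emit NUM '1' (now at pos=23)
DONE. 11 tokens: [NUM, ID, STR, NUM, NUM, ID, MINUS, MINUS, NUM, RPAREN, NUM]

Answer: 11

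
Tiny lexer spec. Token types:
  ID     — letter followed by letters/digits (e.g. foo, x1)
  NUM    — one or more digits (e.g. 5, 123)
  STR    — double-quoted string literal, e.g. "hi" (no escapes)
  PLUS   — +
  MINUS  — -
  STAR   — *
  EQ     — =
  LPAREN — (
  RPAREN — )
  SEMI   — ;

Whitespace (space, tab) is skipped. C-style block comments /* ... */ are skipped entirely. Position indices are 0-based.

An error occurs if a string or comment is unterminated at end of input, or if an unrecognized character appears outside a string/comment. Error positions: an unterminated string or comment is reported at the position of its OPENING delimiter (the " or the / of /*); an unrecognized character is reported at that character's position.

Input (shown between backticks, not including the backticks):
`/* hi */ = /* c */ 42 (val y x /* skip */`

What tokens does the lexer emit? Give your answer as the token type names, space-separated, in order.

Answer: EQ NUM LPAREN ID ID ID

Derivation:
pos=0: enter COMMENT mode (saw '/*')
exit COMMENT mode (now at pos=8)
pos=9: emit EQ '='
pos=11: enter COMMENT mode (saw '/*')
exit COMMENT mode (now at pos=18)
pos=19: emit NUM '42' (now at pos=21)
pos=22: emit LPAREN '('
pos=23: emit ID 'val' (now at pos=26)
pos=27: emit ID 'y' (now at pos=28)
pos=29: emit ID 'x' (now at pos=30)
pos=31: enter COMMENT mode (saw '/*')
exit COMMENT mode (now at pos=41)
DONE. 6 tokens: [EQ, NUM, LPAREN, ID, ID, ID]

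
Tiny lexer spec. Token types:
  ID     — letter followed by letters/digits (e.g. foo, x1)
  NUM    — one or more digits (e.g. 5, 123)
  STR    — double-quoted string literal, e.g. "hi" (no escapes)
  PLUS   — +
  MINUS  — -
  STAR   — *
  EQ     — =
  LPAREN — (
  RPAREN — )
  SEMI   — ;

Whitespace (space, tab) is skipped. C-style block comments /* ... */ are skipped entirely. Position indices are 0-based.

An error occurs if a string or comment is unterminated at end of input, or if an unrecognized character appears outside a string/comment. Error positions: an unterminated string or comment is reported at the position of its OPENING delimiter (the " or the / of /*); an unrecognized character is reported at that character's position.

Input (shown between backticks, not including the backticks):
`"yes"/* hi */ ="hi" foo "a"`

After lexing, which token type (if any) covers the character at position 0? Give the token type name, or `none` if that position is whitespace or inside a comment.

pos=0: enter STRING mode
pos=0: emit STR "yes" (now at pos=5)
pos=5: enter COMMENT mode (saw '/*')
exit COMMENT mode (now at pos=13)
pos=14: emit EQ '='
pos=15: enter STRING mode
pos=15: emit STR "hi" (now at pos=19)
pos=20: emit ID 'foo' (now at pos=23)
pos=24: enter STRING mode
pos=24: emit STR "a" (now at pos=27)
DONE. 5 tokens: [STR, EQ, STR, ID, STR]
Position 0: char is '"' -> STR

Answer: STR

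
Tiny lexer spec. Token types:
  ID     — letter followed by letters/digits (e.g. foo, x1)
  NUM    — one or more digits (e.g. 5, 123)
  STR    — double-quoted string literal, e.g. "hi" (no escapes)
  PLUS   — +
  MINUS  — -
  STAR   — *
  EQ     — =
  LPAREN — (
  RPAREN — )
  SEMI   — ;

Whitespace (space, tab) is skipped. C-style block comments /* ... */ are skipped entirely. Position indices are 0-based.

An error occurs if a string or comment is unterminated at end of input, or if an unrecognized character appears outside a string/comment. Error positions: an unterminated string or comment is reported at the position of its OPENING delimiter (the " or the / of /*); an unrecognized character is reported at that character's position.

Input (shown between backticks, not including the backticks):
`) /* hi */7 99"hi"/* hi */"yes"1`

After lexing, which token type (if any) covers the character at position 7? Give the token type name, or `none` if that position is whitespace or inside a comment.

Answer: none

Derivation:
pos=0: emit RPAREN ')'
pos=2: enter COMMENT mode (saw '/*')
exit COMMENT mode (now at pos=10)
pos=10: emit NUM '7' (now at pos=11)
pos=12: emit NUM '99' (now at pos=14)
pos=14: enter STRING mode
pos=14: emit STR "hi" (now at pos=18)
pos=18: enter COMMENT mode (saw '/*')
exit COMMENT mode (now at pos=26)
pos=26: enter STRING mode
pos=26: emit STR "yes" (now at pos=31)
pos=31: emit NUM '1' (now at pos=32)
DONE. 6 tokens: [RPAREN, NUM, NUM, STR, STR, NUM]
Position 7: char is ' ' -> none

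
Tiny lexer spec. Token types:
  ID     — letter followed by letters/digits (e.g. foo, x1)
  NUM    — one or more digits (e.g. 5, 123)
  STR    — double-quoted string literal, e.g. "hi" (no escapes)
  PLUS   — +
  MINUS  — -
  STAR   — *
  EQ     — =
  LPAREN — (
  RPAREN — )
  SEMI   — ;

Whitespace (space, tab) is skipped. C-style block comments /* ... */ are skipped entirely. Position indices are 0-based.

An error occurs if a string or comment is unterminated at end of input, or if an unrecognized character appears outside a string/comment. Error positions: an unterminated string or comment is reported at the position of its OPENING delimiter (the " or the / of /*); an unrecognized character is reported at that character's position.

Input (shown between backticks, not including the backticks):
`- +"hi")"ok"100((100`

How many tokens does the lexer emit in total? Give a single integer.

Answer: 9

Derivation:
pos=0: emit MINUS '-'
pos=2: emit PLUS '+'
pos=3: enter STRING mode
pos=3: emit STR "hi" (now at pos=7)
pos=7: emit RPAREN ')'
pos=8: enter STRING mode
pos=8: emit STR "ok" (now at pos=12)
pos=12: emit NUM '100' (now at pos=15)
pos=15: emit LPAREN '('
pos=16: emit LPAREN '('
pos=17: emit NUM '100' (now at pos=20)
DONE. 9 tokens: [MINUS, PLUS, STR, RPAREN, STR, NUM, LPAREN, LPAREN, NUM]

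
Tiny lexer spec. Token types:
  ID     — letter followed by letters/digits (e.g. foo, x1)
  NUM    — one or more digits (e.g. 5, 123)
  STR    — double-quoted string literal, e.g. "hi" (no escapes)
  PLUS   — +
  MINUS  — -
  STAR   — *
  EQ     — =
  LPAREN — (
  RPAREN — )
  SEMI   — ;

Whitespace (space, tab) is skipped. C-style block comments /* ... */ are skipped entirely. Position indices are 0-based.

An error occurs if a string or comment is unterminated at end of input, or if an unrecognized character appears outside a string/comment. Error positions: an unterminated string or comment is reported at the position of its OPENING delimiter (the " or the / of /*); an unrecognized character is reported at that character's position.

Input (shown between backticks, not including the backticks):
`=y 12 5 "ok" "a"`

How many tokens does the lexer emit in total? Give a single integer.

Answer: 6

Derivation:
pos=0: emit EQ '='
pos=1: emit ID 'y' (now at pos=2)
pos=3: emit NUM '12' (now at pos=5)
pos=6: emit NUM '5' (now at pos=7)
pos=8: enter STRING mode
pos=8: emit STR "ok" (now at pos=12)
pos=13: enter STRING mode
pos=13: emit STR "a" (now at pos=16)
DONE. 6 tokens: [EQ, ID, NUM, NUM, STR, STR]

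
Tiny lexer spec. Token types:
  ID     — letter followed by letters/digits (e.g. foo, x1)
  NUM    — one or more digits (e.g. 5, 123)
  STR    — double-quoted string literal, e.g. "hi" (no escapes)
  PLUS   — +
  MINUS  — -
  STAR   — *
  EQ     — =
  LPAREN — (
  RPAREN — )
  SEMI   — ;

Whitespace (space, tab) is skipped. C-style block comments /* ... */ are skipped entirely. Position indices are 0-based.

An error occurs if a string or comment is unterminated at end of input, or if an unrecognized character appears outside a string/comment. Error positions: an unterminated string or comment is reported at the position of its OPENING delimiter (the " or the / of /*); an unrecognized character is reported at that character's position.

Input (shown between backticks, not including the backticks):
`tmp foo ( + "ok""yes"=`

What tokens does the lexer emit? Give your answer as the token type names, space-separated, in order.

Answer: ID ID LPAREN PLUS STR STR EQ

Derivation:
pos=0: emit ID 'tmp' (now at pos=3)
pos=4: emit ID 'foo' (now at pos=7)
pos=8: emit LPAREN '('
pos=10: emit PLUS '+'
pos=12: enter STRING mode
pos=12: emit STR "ok" (now at pos=16)
pos=16: enter STRING mode
pos=16: emit STR "yes" (now at pos=21)
pos=21: emit EQ '='
DONE. 7 tokens: [ID, ID, LPAREN, PLUS, STR, STR, EQ]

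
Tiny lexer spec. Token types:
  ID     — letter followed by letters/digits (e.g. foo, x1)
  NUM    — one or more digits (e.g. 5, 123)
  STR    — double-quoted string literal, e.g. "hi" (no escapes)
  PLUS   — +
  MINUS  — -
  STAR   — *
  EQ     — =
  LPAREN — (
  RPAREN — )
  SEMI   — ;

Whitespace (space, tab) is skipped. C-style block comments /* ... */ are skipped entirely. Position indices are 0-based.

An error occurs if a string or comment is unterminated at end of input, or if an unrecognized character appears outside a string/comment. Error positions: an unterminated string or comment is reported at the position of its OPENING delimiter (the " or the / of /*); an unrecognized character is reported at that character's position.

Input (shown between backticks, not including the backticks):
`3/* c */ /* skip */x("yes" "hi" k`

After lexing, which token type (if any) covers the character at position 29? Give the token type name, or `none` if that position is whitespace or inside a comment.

Answer: STR

Derivation:
pos=0: emit NUM '3' (now at pos=1)
pos=1: enter COMMENT mode (saw '/*')
exit COMMENT mode (now at pos=8)
pos=9: enter COMMENT mode (saw '/*')
exit COMMENT mode (now at pos=19)
pos=19: emit ID 'x' (now at pos=20)
pos=20: emit LPAREN '('
pos=21: enter STRING mode
pos=21: emit STR "yes" (now at pos=26)
pos=27: enter STRING mode
pos=27: emit STR "hi" (now at pos=31)
pos=32: emit ID 'k' (now at pos=33)
DONE. 6 tokens: [NUM, ID, LPAREN, STR, STR, ID]
Position 29: char is 'i' -> STR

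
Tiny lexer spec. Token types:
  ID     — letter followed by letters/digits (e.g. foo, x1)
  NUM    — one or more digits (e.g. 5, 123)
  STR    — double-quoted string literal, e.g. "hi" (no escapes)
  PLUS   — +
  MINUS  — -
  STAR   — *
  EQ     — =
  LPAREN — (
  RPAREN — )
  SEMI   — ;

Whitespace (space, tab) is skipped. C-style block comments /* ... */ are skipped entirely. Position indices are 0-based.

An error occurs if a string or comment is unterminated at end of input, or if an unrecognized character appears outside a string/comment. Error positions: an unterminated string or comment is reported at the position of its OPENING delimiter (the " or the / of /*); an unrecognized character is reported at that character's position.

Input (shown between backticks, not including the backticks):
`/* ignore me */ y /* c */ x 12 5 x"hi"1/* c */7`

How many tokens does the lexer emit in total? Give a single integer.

Answer: 8

Derivation:
pos=0: enter COMMENT mode (saw '/*')
exit COMMENT mode (now at pos=15)
pos=16: emit ID 'y' (now at pos=17)
pos=18: enter COMMENT mode (saw '/*')
exit COMMENT mode (now at pos=25)
pos=26: emit ID 'x' (now at pos=27)
pos=28: emit NUM '12' (now at pos=30)
pos=31: emit NUM '5' (now at pos=32)
pos=33: emit ID 'x' (now at pos=34)
pos=34: enter STRING mode
pos=34: emit STR "hi" (now at pos=38)
pos=38: emit NUM '1' (now at pos=39)
pos=39: enter COMMENT mode (saw '/*')
exit COMMENT mode (now at pos=46)
pos=46: emit NUM '7' (now at pos=47)
DONE. 8 tokens: [ID, ID, NUM, NUM, ID, STR, NUM, NUM]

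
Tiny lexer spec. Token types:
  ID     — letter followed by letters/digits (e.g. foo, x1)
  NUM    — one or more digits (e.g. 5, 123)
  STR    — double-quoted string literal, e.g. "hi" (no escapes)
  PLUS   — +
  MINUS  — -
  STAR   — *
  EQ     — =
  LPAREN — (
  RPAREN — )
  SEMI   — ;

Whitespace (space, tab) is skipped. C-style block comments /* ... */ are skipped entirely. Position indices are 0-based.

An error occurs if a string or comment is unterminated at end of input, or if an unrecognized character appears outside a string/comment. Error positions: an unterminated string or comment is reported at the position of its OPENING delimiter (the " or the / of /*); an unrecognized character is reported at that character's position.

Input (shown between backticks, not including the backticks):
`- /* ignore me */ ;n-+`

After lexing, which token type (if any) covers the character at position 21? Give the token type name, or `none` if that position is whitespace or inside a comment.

pos=0: emit MINUS '-'
pos=2: enter COMMENT mode (saw '/*')
exit COMMENT mode (now at pos=17)
pos=18: emit SEMI ';'
pos=19: emit ID 'n' (now at pos=20)
pos=20: emit MINUS '-'
pos=21: emit PLUS '+'
DONE. 5 tokens: [MINUS, SEMI, ID, MINUS, PLUS]
Position 21: char is '+' -> PLUS

Answer: PLUS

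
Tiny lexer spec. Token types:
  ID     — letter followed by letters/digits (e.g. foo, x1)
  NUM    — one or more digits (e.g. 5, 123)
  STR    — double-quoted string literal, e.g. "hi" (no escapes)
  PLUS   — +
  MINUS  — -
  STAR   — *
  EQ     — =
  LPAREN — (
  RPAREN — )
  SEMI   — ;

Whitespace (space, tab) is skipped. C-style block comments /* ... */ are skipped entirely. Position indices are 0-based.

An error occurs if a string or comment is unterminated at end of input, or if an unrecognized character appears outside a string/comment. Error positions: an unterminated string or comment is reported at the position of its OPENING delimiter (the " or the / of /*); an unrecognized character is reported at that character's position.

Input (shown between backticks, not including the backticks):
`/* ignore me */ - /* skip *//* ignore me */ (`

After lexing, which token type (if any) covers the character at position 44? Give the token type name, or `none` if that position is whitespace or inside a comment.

pos=0: enter COMMENT mode (saw '/*')
exit COMMENT mode (now at pos=15)
pos=16: emit MINUS '-'
pos=18: enter COMMENT mode (saw '/*')
exit COMMENT mode (now at pos=28)
pos=28: enter COMMENT mode (saw '/*')
exit COMMENT mode (now at pos=43)
pos=44: emit LPAREN '('
DONE. 2 tokens: [MINUS, LPAREN]
Position 44: char is '(' -> LPAREN

Answer: LPAREN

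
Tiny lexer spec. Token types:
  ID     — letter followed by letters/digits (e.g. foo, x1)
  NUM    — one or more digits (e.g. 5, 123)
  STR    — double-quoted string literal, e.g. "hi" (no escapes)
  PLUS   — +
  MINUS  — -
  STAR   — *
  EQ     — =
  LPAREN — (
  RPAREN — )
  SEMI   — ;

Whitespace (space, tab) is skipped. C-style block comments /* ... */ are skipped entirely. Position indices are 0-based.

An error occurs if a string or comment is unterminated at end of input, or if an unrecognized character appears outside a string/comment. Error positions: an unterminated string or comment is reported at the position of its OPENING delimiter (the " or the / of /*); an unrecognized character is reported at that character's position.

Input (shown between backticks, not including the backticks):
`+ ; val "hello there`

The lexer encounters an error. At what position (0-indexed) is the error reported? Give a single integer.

Answer: 8

Derivation:
pos=0: emit PLUS '+'
pos=2: emit SEMI ';'
pos=4: emit ID 'val' (now at pos=7)
pos=8: enter STRING mode
pos=8: ERROR — unterminated string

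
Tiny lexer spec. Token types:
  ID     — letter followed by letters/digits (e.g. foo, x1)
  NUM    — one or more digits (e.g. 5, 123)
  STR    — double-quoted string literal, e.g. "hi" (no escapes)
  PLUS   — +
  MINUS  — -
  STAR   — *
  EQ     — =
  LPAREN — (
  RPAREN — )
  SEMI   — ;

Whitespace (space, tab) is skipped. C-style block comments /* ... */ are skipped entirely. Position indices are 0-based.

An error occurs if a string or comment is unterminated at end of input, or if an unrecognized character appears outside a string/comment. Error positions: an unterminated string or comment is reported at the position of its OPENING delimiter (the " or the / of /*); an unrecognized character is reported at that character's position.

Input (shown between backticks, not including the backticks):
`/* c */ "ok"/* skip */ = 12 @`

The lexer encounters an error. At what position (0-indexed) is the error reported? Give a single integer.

Answer: 28

Derivation:
pos=0: enter COMMENT mode (saw '/*')
exit COMMENT mode (now at pos=7)
pos=8: enter STRING mode
pos=8: emit STR "ok" (now at pos=12)
pos=12: enter COMMENT mode (saw '/*')
exit COMMENT mode (now at pos=22)
pos=23: emit EQ '='
pos=25: emit NUM '12' (now at pos=27)
pos=28: ERROR — unrecognized char '@'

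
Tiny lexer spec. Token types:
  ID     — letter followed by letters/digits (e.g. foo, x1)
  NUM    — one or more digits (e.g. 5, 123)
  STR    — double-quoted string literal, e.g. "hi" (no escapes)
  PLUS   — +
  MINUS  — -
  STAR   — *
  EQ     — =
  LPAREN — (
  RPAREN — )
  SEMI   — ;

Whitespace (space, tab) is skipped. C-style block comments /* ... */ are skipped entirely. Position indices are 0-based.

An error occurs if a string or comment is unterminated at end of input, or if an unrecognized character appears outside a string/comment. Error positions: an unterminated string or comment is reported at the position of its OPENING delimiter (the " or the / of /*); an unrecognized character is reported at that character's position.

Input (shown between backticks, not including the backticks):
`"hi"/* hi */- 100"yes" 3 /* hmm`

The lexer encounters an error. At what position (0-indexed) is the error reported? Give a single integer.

Answer: 25

Derivation:
pos=0: enter STRING mode
pos=0: emit STR "hi" (now at pos=4)
pos=4: enter COMMENT mode (saw '/*')
exit COMMENT mode (now at pos=12)
pos=12: emit MINUS '-'
pos=14: emit NUM '100' (now at pos=17)
pos=17: enter STRING mode
pos=17: emit STR "yes" (now at pos=22)
pos=23: emit NUM '3' (now at pos=24)
pos=25: enter COMMENT mode (saw '/*')
pos=25: ERROR — unterminated comment (reached EOF)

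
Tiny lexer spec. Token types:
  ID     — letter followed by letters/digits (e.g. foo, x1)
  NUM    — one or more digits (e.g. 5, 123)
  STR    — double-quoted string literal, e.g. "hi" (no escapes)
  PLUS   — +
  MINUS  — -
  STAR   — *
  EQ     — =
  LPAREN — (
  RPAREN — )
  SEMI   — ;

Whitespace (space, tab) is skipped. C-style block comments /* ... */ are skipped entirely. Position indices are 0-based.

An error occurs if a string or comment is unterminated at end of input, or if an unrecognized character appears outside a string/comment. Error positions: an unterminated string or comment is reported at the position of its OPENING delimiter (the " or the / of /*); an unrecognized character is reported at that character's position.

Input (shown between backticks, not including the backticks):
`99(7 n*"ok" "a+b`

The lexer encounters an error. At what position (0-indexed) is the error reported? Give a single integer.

Answer: 12

Derivation:
pos=0: emit NUM '99' (now at pos=2)
pos=2: emit LPAREN '('
pos=3: emit NUM '7' (now at pos=4)
pos=5: emit ID 'n' (now at pos=6)
pos=6: emit STAR '*'
pos=7: enter STRING mode
pos=7: emit STR "ok" (now at pos=11)
pos=12: enter STRING mode
pos=12: ERROR — unterminated string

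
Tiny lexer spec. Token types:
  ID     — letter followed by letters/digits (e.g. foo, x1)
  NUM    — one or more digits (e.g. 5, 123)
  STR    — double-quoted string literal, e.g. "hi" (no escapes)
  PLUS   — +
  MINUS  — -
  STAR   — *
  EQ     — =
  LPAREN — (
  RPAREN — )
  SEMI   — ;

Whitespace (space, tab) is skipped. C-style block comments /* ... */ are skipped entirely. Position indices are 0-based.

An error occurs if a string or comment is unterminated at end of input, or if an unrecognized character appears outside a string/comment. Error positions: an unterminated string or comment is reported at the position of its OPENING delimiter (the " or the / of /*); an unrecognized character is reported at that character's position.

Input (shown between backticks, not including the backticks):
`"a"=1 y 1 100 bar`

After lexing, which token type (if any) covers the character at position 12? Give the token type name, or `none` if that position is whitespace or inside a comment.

Answer: NUM

Derivation:
pos=0: enter STRING mode
pos=0: emit STR "a" (now at pos=3)
pos=3: emit EQ '='
pos=4: emit NUM '1' (now at pos=5)
pos=6: emit ID 'y' (now at pos=7)
pos=8: emit NUM '1' (now at pos=9)
pos=10: emit NUM '100' (now at pos=13)
pos=14: emit ID 'bar' (now at pos=17)
DONE. 7 tokens: [STR, EQ, NUM, ID, NUM, NUM, ID]
Position 12: char is '0' -> NUM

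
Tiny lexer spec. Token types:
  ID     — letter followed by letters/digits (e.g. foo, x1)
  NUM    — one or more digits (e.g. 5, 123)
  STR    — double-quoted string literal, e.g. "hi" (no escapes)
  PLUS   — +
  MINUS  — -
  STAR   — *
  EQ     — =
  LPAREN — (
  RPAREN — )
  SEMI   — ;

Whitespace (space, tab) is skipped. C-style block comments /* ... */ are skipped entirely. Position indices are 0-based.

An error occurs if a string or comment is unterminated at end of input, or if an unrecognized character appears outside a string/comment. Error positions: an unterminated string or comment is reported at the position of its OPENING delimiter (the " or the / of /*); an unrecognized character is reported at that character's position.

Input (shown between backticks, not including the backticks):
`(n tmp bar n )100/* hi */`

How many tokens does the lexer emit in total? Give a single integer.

pos=0: emit LPAREN '('
pos=1: emit ID 'n' (now at pos=2)
pos=3: emit ID 'tmp' (now at pos=6)
pos=7: emit ID 'bar' (now at pos=10)
pos=11: emit ID 'n' (now at pos=12)
pos=13: emit RPAREN ')'
pos=14: emit NUM '100' (now at pos=17)
pos=17: enter COMMENT mode (saw '/*')
exit COMMENT mode (now at pos=25)
DONE. 7 tokens: [LPAREN, ID, ID, ID, ID, RPAREN, NUM]

Answer: 7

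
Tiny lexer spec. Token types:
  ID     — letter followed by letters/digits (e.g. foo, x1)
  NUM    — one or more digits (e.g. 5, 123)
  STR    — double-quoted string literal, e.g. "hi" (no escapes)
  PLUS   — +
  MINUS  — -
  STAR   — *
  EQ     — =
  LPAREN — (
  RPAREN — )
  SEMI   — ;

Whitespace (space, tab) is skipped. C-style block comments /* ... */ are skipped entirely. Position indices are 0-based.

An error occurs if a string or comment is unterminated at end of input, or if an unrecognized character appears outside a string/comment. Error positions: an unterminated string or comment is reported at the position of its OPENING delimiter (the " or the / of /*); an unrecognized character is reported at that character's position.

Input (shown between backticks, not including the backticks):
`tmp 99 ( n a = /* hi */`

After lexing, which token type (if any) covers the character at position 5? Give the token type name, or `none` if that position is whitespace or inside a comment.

pos=0: emit ID 'tmp' (now at pos=3)
pos=4: emit NUM '99' (now at pos=6)
pos=7: emit LPAREN '('
pos=9: emit ID 'n' (now at pos=10)
pos=11: emit ID 'a' (now at pos=12)
pos=13: emit EQ '='
pos=15: enter COMMENT mode (saw '/*')
exit COMMENT mode (now at pos=23)
DONE. 6 tokens: [ID, NUM, LPAREN, ID, ID, EQ]
Position 5: char is '9' -> NUM

Answer: NUM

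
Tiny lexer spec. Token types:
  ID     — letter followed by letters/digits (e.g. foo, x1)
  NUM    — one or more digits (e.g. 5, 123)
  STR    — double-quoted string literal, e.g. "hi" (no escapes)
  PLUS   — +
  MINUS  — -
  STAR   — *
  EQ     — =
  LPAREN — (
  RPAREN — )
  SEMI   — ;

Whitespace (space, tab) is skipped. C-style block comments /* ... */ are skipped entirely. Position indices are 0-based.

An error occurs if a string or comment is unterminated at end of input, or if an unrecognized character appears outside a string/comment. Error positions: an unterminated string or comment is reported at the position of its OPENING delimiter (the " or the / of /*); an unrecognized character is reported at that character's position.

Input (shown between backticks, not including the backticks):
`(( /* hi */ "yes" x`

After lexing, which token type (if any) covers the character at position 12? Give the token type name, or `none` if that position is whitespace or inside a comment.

pos=0: emit LPAREN '('
pos=1: emit LPAREN '('
pos=3: enter COMMENT mode (saw '/*')
exit COMMENT mode (now at pos=11)
pos=12: enter STRING mode
pos=12: emit STR "yes" (now at pos=17)
pos=18: emit ID 'x' (now at pos=19)
DONE. 4 tokens: [LPAREN, LPAREN, STR, ID]
Position 12: char is '"' -> STR

Answer: STR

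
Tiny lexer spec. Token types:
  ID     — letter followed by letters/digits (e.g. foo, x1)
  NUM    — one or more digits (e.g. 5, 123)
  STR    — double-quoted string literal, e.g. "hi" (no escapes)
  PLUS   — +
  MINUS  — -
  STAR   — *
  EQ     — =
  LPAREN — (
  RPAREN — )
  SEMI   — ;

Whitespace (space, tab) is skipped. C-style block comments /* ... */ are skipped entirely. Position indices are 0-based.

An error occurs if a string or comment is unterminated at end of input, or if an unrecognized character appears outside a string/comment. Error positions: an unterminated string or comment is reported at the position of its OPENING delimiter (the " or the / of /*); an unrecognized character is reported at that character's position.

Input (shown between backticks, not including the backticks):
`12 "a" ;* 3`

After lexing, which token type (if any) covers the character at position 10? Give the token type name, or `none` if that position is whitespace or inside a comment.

Answer: NUM

Derivation:
pos=0: emit NUM '12' (now at pos=2)
pos=3: enter STRING mode
pos=3: emit STR "a" (now at pos=6)
pos=7: emit SEMI ';'
pos=8: emit STAR '*'
pos=10: emit NUM '3' (now at pos=11)
DONE. 5 tokens: [NUM, STR, SEMI, STAR, NUM]
Position 10: char is '3' -> NUM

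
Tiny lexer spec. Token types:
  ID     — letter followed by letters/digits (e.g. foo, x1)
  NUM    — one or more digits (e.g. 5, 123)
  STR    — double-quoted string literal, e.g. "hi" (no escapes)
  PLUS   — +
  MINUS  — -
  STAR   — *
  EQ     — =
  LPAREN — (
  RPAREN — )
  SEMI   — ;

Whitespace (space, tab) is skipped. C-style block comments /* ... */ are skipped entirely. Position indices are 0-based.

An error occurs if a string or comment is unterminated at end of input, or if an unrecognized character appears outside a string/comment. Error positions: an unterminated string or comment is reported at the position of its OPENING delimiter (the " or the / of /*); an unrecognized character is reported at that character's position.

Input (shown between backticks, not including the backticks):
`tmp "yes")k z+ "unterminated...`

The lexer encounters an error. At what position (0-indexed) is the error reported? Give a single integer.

pos=0: emit ID 'tmp' (now at pos=3)
pos=4: enter STRING mode
pos=4: emit STR "yes" (now at pos=9)
pos=9: emit RPAREN ')'
pos=10: emit ID 'k' (now at pos=11)
pos=12: emit ID 'z' (now at pos=13)
pos=13: emit PLUS '+'
pos=15: enter STRING mode
pos=15: ERROR — unterminated string

Answer: 15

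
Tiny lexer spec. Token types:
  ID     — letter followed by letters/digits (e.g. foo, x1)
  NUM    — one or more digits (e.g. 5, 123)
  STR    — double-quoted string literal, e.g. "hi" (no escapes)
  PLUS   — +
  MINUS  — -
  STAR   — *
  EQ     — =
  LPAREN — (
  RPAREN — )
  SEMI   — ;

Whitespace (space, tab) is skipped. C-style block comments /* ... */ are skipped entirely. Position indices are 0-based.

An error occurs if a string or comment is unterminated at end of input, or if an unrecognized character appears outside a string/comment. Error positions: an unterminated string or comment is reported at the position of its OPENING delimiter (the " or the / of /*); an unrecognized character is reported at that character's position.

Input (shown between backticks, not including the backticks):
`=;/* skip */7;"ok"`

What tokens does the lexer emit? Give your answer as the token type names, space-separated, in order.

Answer: EQ SEMI NUM SEMI STR

Derivation:
pos=0: emit EQ '='
pos=1: emit SEMI ';'
pos=2: enter COMMENT mode (saw '/*')
exit COMMENT mode (now at pos=12)
pos=12: emit NUM '7' (now at pos=13)
pos=13: emit SEMI ';'
pos=14: enter STRING mode
pos=14: emit STR "ok" (now at pos=18)
DONE. 5 tokens: [EQ, SEMI, NUM, SEMI, STR]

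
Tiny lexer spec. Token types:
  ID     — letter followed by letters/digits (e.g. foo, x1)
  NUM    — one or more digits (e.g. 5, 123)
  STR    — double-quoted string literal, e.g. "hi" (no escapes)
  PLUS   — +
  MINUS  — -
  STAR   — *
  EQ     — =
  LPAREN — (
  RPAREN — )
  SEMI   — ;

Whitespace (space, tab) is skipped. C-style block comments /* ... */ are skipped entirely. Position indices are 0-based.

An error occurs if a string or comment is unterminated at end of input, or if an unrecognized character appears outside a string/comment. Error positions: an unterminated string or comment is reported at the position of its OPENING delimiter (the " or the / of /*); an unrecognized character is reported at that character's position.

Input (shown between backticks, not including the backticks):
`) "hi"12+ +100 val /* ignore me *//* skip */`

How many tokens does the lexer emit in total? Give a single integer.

pos=0: emit RPAREN ')'
pos=2: enter STRING mode
pos=2: emit STR "hi" (now at pos=6)
pos=6: emit NUM '12' (now at pos=8)
pos=8: emit PLUS '+'
pos=10: emit PLUS '+'
pos=11: emit NUM '100' (now at pos=14)
pos=15: emit ID 'val' (now at pos=18)
pos=19: enter COMMENT mode (saw '/*')
exit COMMENT mode (now at pos=34)
pos=34: enter COMMENT mode (saw '/*')
exit COMMENT mode (now at pos=44)
DONE. 7 tokens: [RPAREN, STR, NUM, PLUS, PLUS, NUM, ID]

Answer: 7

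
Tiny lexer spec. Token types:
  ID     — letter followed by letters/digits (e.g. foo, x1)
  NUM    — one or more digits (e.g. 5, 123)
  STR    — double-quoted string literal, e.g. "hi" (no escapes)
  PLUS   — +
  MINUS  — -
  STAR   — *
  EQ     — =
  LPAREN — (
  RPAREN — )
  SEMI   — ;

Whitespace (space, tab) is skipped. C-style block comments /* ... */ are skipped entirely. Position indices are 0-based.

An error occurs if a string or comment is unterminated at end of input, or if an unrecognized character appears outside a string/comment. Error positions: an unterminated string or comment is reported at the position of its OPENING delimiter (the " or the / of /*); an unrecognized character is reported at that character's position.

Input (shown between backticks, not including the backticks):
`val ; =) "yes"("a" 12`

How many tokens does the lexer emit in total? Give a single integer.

pos=0: emit ID 'val' (now at pos=3)
pos=4: emit SEMI ';'
pos=6: emit EQ '='
pos=7: emit RPAREN ')'
pos=9: enter STRING mode
pos=9: emit STR "yes" (now at pos=14)
pos=14: emit LPAREN '('
pos=15: enter STRING mode
pos=15: emit STR "a" (now at pos=18)
pos=19: emit NUM '12' (now at pos=21)
DONE. 8 tokens: [ID, SEMI, EQ, RPAREN, STR, LPAREN, STR, NUM]

Answer: 8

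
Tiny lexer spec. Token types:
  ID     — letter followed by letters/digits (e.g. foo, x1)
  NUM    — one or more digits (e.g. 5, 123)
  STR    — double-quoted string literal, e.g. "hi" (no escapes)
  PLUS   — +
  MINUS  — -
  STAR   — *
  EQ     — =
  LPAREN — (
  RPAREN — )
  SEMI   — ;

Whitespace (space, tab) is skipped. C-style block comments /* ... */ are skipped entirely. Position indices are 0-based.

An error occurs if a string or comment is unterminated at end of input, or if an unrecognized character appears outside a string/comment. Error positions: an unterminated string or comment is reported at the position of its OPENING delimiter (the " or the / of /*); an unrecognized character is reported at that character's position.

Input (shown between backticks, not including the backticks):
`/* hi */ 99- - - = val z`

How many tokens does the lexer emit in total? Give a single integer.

Answer: 7

Derivation:
pos=0: enter COMMENT mode (saw '/*')
exit COMMENT mode (now at pos=8)
pos=9: emit NUM '99' (now at pos=11)
pos=11: emit MINUS '-'
pos=13: emit MINUS '-'
pos=15: emit MINUS '-'
pos=17: emit EQ '='
pos=19: emit ID 'val' (now at pos=22)
pos=23: emit ID 'z' (now at pos=24)
DONE. 7 tokens: [NUM, MINUS, MINUS, MINUS, EQ, ID, ID]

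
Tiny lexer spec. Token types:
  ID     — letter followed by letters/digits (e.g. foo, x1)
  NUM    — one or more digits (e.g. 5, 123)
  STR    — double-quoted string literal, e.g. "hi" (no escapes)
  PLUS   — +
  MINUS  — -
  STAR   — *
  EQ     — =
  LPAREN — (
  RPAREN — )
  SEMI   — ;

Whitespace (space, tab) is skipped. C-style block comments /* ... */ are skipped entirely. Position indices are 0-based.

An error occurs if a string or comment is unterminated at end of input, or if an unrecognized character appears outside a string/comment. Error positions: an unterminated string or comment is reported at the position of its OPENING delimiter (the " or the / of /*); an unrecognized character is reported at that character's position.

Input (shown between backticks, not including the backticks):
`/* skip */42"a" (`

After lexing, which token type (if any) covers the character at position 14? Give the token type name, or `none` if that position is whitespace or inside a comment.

Answer: STR

Derivation:
pos=0: enter COMMENT mode (saw '/*')
exit COMMENT mode (now at pos=10)
pos=10: emit NUM '42' (now at pos=12)
pos=12: enter STRING mode
pos=12: emit STR "a" (now at pos=15)
pos=16: emit LPAREN '('
DONE. 3 tokens: [NUM, STR, LPAREN]
Position 14: char is '"' -> STR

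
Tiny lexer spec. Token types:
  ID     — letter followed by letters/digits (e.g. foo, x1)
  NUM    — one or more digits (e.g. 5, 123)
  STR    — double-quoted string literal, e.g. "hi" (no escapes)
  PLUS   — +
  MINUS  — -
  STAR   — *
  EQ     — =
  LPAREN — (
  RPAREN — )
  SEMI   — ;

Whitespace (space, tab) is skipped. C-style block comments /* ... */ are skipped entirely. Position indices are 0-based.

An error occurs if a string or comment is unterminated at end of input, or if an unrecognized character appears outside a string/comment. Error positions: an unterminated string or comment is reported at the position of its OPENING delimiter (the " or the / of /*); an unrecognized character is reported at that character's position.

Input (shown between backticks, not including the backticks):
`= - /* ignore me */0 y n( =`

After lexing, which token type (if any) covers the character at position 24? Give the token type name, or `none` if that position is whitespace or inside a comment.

Answer: LPAREN

Derivation:
pos=0: emit EQ '='
pos=2: emit MINUS '-'
pos=4: enter COMMENT mode (saw '/*')
exit COMMENT mode (now at pos=19)
pos=19: emit NUM '0' (now at pos=20)
pos=21: emit ID 'y' (now at pos=22)
pos=23: emit ID 'n' (now at pos=24)
pos=24: emit LPAREN '('
pos=26: emit EQ '='
DONE. 7 tokens: [EQ, MINUS, NUM, ID, ID, LPAREN, EQ]
Position 24: char is '(' -> LPAREN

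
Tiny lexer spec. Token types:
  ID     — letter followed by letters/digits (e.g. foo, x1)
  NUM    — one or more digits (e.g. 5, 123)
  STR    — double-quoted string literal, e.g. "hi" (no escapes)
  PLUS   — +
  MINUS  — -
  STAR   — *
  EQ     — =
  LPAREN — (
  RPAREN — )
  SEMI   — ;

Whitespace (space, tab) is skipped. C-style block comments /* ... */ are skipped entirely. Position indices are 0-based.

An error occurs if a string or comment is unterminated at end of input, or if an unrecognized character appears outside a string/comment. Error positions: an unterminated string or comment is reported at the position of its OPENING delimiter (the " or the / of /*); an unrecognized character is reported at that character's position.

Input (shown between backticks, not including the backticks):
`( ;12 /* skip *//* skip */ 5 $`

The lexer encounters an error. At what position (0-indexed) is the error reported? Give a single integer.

Answer: 29

Derivation:
pos=0: emit LPAREN '('
pos=2: emit SEMI ';'
pos=3: emit NUM '12' (now at pos=5)
pos=6: enter COMMENT mode (saw '/*')
exit COMMENT mode (now at pos=16)
pos=16: enter COMMENT mode (saw '/*')
exit COMMENT mode (now at pos=26)
pos=27: emit NUM '5' (now at pos=28)
pos=29: ERROR — unrecognized char '$'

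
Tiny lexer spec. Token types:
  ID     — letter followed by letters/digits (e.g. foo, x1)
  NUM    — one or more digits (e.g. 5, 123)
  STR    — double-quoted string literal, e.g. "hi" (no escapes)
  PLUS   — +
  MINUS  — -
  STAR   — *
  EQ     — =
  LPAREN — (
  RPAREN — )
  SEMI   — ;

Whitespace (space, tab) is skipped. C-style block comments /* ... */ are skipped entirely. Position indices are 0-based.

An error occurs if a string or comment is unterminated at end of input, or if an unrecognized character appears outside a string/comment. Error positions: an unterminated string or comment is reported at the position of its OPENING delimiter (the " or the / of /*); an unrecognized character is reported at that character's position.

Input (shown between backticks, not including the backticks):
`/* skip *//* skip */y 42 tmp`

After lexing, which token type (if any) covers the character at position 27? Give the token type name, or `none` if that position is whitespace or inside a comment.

pos=0: enter COMMENT mode (saw '/*')
exit COMMENT mode (now at pos=10)
pos=10: enter COMMENT mode (saw '/*')
exit COMMENT mode (now at pos=20)
pos=20: emit ID 'y' (now at pos=21)
pos=22: emit NUM '42' (now at pos=24)
pos=25: emit ID 'tmp' (now at pos=28)
DONE. 3 tokens: [ID, NUM, ID]
Position 27: char is 'p' -> ID

Answer: ID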